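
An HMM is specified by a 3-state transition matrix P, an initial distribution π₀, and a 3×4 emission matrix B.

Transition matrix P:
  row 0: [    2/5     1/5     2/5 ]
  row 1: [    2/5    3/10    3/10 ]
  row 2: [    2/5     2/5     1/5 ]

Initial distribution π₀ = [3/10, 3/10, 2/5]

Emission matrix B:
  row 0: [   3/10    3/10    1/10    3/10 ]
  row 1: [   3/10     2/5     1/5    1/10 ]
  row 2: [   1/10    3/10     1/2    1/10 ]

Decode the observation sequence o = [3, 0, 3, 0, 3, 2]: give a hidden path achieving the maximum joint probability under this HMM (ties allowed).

path = [0, 0, 0, 0, 0, 2]

t=0: δ = [9.000e-02, 3.000e-02, 4.000e-02]  (obs o_0=3)
t=1: δ = [1.080e-02, 5.400e-03, 3.600e-03]  ψ = [0, 0, 0]  (obs o_1=0)
t=2: δ = [1.296e-03, 2.160e-04, 4.320e-04]  ψ = [0, 0, 0]  (obs o_2=3)
t=3: δ = [1.555e-04, 7.776e-05, 5.184e-05]  ψ = [0, 0, 0]  (obs o_3=0)
t=4: δ = [1.866e-05, 3.110e-06, 6.221e-06]  ψ = [0, 0, 0]  (obs o_4=3)
t=5: δ = [7.465e-07, 7.465e-07, 3.732e-06]  ψ = [0, 0, 0]  (obs o_5=2)
backtrack: best end state = 2; path = [0, 0, 0, 0, 0, 2]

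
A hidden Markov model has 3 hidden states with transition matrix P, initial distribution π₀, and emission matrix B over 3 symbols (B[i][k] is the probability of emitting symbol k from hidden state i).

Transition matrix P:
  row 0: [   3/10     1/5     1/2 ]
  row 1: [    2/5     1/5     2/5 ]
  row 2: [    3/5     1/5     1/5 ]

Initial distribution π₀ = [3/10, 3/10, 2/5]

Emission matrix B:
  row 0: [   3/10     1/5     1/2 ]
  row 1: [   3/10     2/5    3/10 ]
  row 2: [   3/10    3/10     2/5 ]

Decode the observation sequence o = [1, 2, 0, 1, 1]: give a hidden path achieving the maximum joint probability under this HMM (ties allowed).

t=0: δ = [6.000e-02, 1.200e-01, 1.200e-01]  (obs o_0=1)
t=1: δ = [3.600e-02, 7.200e-03, 1.920e-02]  ψ = [2, 1, 1]  (obs o_1=2)
t=2: δ = [3.456e-03, 2.160e-03, 5.400e-03]  ψ = [2, 0, 0]  (obs o_2=0)
t=3: δ = [6.480e-04, 4.320e-04, 5.184e-04]  ψ = [2, 2, 0]  (obs o_3=1)
t=4: δ = [6.221e-05, 5.184e-05, 9.720e-05]  ψ = [2, 0, 0]  (obs o_4=1)
backtrack: best end state = 2; path = [2, 0, 2, 0, 2]

path = [2, 0, 2, 0, 2]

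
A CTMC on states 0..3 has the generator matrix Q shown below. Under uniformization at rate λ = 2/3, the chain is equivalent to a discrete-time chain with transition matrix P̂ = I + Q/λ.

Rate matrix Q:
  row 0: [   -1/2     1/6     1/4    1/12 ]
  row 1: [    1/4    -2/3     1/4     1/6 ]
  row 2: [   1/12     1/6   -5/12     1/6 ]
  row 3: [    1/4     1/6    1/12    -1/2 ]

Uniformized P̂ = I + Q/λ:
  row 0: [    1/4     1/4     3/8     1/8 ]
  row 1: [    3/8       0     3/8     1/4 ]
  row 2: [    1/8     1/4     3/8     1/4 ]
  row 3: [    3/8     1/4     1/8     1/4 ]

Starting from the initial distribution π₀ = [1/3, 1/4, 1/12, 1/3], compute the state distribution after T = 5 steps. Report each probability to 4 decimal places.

t=0: π = [0.3333, 0.2500, 0.0833, 0.3333]
t=1: π = [0.3125, 0.1875, 0.2917, 0.2083]
t=2: π = [0.2630, 0.2031, 0.3229, 0.2109]
t=3: π = [0.2614, 0.1992, 0.3223, 0.2171]
t=4: π = [0.2618, 0.2002, 0.3207, 0.2173]
t=5: π = [0.2621, 0.2000, 0.3207, 0.2173]

π = [0.2621, 0.2000, 0.3207, 0.2173]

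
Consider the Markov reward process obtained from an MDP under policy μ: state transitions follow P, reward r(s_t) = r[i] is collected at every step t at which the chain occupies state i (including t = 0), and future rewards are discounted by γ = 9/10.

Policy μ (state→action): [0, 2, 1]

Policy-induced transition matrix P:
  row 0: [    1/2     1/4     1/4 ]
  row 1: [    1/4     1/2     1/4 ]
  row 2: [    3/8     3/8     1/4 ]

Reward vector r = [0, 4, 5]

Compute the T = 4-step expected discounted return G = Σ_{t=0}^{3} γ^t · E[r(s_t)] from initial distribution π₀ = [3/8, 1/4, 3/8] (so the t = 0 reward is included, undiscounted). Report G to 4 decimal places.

t=0: π = [0.3750, 0.2500, 0.3750], E[r] = 2.8750, γ^t·E[r] = 2.875000, running G = 2.875000
t=1: π = [0.3906, 0.3594, 0.2500], E[r] = 2.6875, γ^t·E[r] = 2.418750, running G = 5.293750
t=2: π = [0.3789, 0.3711, 0.2500], E[r] = 2.7344, γ^t·E[r] = 2.214844, running G = 7.508594
t=3: π = [0.3760, 0.3740, 0.2500], E[r] = 2.7461, γ^t·E[r] = 2.001902, running G = 9.510496

G = 9.5105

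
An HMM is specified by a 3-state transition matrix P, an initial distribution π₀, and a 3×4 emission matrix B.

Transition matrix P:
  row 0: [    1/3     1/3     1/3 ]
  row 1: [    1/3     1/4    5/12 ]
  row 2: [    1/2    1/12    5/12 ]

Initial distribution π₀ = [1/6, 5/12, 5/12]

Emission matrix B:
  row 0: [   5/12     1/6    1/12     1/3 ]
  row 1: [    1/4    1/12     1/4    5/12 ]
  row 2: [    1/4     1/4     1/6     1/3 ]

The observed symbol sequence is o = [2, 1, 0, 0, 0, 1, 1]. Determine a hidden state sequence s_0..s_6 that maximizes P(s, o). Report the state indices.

path = [1, 2, 0, 0, 0, 2, 2]

t=0: δ = [1.389e-02, 1.042e-01, 6.944e-02]  (obs o_0=2)
t=1: δ = [5.787e-03, 2.170e-03, 1.085e-02]  ψ = [1, 1, 1]  (obs o_1=1)
t=2: δ = [2.261e-03, 4.823e-04, 1.130e-03]  ψ = [2, 0, 2]  (obs o_2=0)
t=3: δ = [3.140e-04, 1.884e-04, 1.884e-04]  ψ = [0, 0, 0]  (obs o_3=0)
t=4: δ = [4.361e-05, 2.616e-05, 2.616e-05]  ψ = [0, 0, 0]  (obs o_4=0)
t=5: δ = [2.423e-06, 1.211e-06, 3.634e-06]  ψ = [0, 0, 0]  (obs o_5=1)
t=6: δ = [3.028e-07, 6.729e-08, 3.785e-07]  ψ = [2, 0, 2]  (obs o_6=1)
backtrack: best end state = 2; path = [1, 2, 0, 0, 0, 2, 2]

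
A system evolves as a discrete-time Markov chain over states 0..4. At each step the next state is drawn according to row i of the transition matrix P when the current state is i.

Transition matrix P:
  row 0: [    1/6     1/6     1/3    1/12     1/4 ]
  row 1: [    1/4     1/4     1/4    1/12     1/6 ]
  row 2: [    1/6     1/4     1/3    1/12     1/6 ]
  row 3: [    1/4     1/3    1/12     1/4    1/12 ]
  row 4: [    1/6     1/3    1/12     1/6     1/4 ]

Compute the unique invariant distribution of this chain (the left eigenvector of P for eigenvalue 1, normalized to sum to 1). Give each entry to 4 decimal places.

Balance equations π_j = Σ_i π_i·P[i][j]:
  π_0 = 1/6·π_0 + 1/4·π_1 + 1/6·π_2 + 1/4·π_3 + 1/6·π_4
  π_1 = 1/6·π_0 + 1/4·π_1 + 1/4·π_2 + 1/3·π_3 + 1/3·π_4
  π_2 = 1/3·π_0 + 1/4·π_1 + 1/3·π_2 + 1/12·π_3 + 1/12·π_4
  π_3 = 1/12·π_0 + 1/12·π_1 + 1/12·π_2 + 1/4·π_3 + 1/6·π_4
  normalize: π_0 + π_1 + π_2 + π_3 + π_4 = 1
Solving the linear system gives exactly π = [65/328, 85/328, 77/328, 39/328, 31/164].

π = [0.1982, 0.2591, 0.2348, 0.1189, 0.1890]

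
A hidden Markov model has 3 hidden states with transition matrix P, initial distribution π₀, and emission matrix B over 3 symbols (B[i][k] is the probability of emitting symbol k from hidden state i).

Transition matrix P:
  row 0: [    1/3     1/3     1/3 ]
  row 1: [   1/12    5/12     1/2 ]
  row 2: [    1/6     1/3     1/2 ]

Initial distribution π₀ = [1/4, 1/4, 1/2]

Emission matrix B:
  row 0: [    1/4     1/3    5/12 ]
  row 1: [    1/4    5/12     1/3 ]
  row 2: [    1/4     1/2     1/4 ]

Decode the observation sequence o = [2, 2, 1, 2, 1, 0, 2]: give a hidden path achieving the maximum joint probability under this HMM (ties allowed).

path = [2, 2, 2, 2, 2, 2, 2]

t=0: δ = [1.042e-01, 8.333e-02, 1.250e-01]  (obs o_0=2)
t=1: δ = [1.447e-02, 1.389e-02, 1.562e-02]  ψ = [0, 2, 2]  (obs o_1=2)
t=2: δ = [1.608e-03, 2.411e-03, 3.906e-03]  ψ = [0, 1, 2]  (obs o_2=1)
t=3: δ = [2.713e-04, 4.340e-04, 4.883e-04]  ψ = [2, 2, 2]  (obs o_3=2)
t=4: δ = [3.014e-05, 7.535e-05, 1.221e-04]  ψ = [0, 1, 2]  (obs o_4=1)
t=5: δ = [5.086e-06, 1.017e-05, 1.526e-05]  ψ = [2, 2, 2]  (obs o_5=0)
t=6: δ = [1.060e-06, 1.695e-06, 1.907e-06]  ψ = [2, 2, 2]  (obs o_6=2)
backtrack: best end state = 2; path = [2, 2, 2, 2, 2, 2, 2]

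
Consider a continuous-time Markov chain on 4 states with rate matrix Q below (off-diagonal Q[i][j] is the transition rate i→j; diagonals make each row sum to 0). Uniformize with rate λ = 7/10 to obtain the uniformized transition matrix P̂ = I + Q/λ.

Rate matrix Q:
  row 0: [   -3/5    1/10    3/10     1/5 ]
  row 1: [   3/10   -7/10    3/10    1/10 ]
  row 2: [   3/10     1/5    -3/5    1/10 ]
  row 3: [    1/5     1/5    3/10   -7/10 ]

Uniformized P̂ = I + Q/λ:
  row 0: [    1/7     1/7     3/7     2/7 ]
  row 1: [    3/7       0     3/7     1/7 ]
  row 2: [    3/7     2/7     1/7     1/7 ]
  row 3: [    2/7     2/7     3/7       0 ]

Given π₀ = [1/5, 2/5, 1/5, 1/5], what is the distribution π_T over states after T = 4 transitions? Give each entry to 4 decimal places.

t=0: π = [0.2000, 0.4000, 0.2000, 0.2000]
t=1: π = [0.3429, 0.1429, 0.3714, 0.1429]
t=2: π = [0.3102, 0.1959, 0.3224, 0.1714]
t=3: π = [0.3155, 0.1854, 0.3364, 0.1627]
t=4: π = [0.3152, 0.1877, 0.3324, 0.1647]

π = [0.3152, 0.1877, 0.3324, 0.1647]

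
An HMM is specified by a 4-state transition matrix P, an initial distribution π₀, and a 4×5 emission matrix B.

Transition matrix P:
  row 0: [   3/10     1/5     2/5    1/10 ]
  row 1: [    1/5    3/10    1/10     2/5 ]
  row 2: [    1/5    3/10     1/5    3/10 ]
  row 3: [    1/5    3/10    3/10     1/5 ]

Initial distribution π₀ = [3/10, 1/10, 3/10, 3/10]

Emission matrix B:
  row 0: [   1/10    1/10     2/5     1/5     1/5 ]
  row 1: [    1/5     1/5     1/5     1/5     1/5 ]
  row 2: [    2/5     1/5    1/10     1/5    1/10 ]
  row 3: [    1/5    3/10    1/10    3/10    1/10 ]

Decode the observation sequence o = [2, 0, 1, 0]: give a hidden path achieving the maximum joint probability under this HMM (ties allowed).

path = [0, 2, 3, 2]

t=0: δ = [1.200e-01, 2.000e-02, 3.000e-02, 3.000e-02]  (obs o_0=2)
t=1: δ = [3.600e-03, 4.800e-03, 1.920e-02, 2.400e-03]  ψ = [0, 0, 0, 0]  (obs o_1=0)
t=2: δ = [3.840e-04, 1.152e-03, 7.680e-04, 1.728e-03]  ψ = [2, 2, 2, 2]  (obs o_2=1)
t=3: δ = [3.456e-05, 1.037e-04, 2.074e-04, 9.216e-05]  ψ = [3, 3, 3, 1]  (obs o_3=0)
backtrack: best end state = 2; path = [0, 2, 3, 2]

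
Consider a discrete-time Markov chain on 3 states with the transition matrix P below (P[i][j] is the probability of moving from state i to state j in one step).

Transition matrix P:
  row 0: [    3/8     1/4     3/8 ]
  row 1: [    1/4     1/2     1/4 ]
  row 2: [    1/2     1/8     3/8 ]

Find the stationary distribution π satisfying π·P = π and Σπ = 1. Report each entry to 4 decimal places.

π = [0.3830, 0.2766, 0.3404]

Balance equations π_j = Σ_i π_i·P[i][j]:
  π_0 = 3/8·π_0 + 1/4·π_1 + 1/2·π_2
  π_1 = 1/4·π_0 + 1/2·π_1 + 1/8·π_2
  normalize: π_0 + π_1 + π_2 = 1
Solving the linear system gives exactly π = [18/47, 13/47, 16/47].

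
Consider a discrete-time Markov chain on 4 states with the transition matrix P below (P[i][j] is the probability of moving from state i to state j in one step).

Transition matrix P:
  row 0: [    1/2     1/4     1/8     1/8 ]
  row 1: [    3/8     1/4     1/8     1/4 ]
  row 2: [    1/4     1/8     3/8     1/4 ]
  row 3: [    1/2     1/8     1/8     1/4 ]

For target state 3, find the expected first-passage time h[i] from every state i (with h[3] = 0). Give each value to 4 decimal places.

h = [5.7313, 5.0149, 4.8955, 0.0000]

First-step conditioning: h[3] = 0; for i ≠ 3, h[i] = 1 + Σ_k P[i][k]·h[k].
  h[0] = 1 + 1/2·h[0] + 1/4·h[1] + 1/8·h[2]
  h[1] = 1 + 3/8·h[0] + 1/4·h[1] + 1/8·h[2]
  h[2] = 1 + 1/4·h[0] + 1/8·h[1] + 3/8·h[2]
Solving the 3×3 linear system over states ≠ 3 gives exactly h = [384/67, 336/67, 328/67, 0] (h[3] = 0 is the target).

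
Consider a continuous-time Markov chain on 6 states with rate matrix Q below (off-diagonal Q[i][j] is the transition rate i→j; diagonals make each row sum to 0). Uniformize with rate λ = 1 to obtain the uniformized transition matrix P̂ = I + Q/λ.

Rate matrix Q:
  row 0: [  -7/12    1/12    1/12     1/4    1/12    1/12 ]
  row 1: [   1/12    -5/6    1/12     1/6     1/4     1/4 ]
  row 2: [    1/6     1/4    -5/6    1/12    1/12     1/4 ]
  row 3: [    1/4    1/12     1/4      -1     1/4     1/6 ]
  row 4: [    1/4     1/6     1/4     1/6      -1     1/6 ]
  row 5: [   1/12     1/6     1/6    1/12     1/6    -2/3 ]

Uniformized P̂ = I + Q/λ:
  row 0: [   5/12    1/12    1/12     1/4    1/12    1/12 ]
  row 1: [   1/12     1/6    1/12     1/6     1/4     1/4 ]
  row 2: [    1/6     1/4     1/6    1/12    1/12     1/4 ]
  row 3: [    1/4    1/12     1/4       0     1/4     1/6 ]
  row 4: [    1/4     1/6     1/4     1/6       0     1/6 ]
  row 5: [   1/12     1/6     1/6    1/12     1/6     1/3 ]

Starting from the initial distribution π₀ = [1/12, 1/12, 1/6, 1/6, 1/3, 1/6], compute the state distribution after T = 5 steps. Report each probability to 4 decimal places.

t=0: π = [0.0833, 0.0833, 0.1667, 0.1667, 0.3333, 0.1667]
t=1: π = [0.2083, 0.1597, 0.1944, 0.1181, 0.1111, 0.2083]
t=2: π = [0.2072, 0.1557, 0.1551, 0.1308, 0.1377, 0.2135]
t=3: π = [0.2101, 0.1514, 0.1588, 0.1314, 0.1374, 0.2109]
t=4: π = [0.2114, 0.1514, 0.1589, 0.1315, 0.1366, 0.2102]
t=5: π = [0.2117, 0.1513, 0.1588, 0.1316, 0.1366, 0.2099]

π = [0.2117, 0.1513, 0.1588, 0.1316, 0.1366, 0.2099]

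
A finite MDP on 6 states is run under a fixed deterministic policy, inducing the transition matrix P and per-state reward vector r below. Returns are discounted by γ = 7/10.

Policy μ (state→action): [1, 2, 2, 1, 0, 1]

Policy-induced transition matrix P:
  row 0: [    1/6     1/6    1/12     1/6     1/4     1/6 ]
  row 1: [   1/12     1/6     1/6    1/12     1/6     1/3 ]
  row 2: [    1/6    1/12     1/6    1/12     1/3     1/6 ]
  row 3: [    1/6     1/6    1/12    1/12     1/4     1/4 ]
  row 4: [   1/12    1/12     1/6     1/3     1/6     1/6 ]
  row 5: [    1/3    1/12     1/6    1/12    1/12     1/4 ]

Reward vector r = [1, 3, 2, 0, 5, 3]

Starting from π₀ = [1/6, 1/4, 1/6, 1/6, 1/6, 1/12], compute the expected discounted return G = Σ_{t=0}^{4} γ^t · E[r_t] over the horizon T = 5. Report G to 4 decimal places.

t=0: π = [0.1667, 0.2500, 0.1667, 0.1667, 0.1667, 0.0833], E[r] = 2.3333, γ^t·E[r] = 2.333333, running G = 2.333333
t=1: π = [0.1458, 0.1319, 0.1389, 0.1389, 0.2153, 0.2292], E[r] = 2.5833, γ^t·E[r] = 1.808333, running G = 4.141667
t=2: π = [0.1759, 0.1181, 0.1429, 0.1493, 0.1944, 0.2193], E[r] = 2.4462, γ^t·E[r] = 1.198628, running G = 5.340295
t=3: π = [0.1772, 0.1203, 0.1396, 0.1466, 0.1993, 0.2171], E[r] = 2.4649, γ^t·E[r] = 0.845458, running G = 6.185753
t=4: π = [0.1762, 0.1203, 0.1397, 0.1479, 0.1988, 0.2170], E[r] = 2.4618, γ^t·E[r] = 0.591067, running G = 6.776820

G = 6.7768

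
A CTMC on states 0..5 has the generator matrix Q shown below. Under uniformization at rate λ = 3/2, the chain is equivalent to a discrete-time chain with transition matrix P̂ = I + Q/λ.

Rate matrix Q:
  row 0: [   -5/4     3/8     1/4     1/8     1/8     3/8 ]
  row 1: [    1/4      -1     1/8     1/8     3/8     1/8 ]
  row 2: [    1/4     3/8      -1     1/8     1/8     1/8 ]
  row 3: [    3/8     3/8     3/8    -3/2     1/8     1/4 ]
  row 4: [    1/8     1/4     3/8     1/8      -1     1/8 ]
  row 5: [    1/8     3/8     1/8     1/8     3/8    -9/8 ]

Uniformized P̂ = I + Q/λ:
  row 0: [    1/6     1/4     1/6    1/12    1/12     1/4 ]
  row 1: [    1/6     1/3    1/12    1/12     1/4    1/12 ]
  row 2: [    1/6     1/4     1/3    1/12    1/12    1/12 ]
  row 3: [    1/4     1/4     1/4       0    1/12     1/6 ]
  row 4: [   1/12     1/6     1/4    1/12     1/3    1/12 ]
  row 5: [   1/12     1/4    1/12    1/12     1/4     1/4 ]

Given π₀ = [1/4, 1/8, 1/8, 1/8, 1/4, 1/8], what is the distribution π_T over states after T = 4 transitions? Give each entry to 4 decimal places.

t=0: π = [0.2500, 0.1250, 0.1250, 0.1250, 0.2500, 0.1250]
t=1: π = [0.1458, 0.2396, 0.1979, 0.0729, 0.1875, 0.1563]
t=2: π = [0.1441, 0.2543, 0.1884, 0.0773, 0.1962, 0.1398]
t=3: π = [0.1451, 0.2548, 0.1880, 0.0769, 0.1981, 0.1371]
t=4: π = [0.1451, 0.2547, 0.1883, 0.0769, 0.1982, 0.1368]

π = [0.1451, 0.2547, 0.1883, 0.0769, 0.1982, 0.1368]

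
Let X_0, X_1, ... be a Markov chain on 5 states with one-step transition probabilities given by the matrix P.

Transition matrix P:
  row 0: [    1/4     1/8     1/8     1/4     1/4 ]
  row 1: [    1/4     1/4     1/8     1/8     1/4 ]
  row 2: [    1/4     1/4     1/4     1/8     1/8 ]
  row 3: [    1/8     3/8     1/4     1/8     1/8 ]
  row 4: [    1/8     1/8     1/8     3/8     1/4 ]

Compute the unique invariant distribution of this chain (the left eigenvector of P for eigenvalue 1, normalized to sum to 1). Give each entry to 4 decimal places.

Balance equations π_j = Σ_i π_i·P[i][j]:
  π_0 = 1/4·π_0 + 1/4·π_1 + 1/4·π_2 + 1/8·π_3 + 1/8·π_4
  π_1 = 1/8·π_0 + 1/4·π_1 + 1/4·π_2 + 3/8·π_3 + 1/8·π_4
  π_2 = 1/8·π_0 + 1/8·π_1 + 1/4·π_2 + 1/4·π_3 + 1/8·π_4
  π_3 = 1/4·π_0 + 1/8·π_1 + 1/8·π_2 + 1/8·π_3 + 3/8·π_4
  normalize: π_0 + π_1 + π_2 + π_3 + π_4 = 1
Solving the linear system gives exactly π = [75/376, 169/752, 129/752, 151/752, 153/752].

π = [0.1995, 0.2247, 0.1715, 0.2008, 0.2035]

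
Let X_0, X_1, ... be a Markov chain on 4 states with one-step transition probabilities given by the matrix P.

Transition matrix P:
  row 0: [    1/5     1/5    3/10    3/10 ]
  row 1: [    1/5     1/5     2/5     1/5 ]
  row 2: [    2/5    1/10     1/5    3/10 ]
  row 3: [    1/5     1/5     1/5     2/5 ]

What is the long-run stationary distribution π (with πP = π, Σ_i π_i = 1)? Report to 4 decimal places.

Balance equations π_j = Σ_i π_i·P[i][j]:
  π_0 = 1/5·π_0 + 1/5·π_1 + 2/5·π_2 + 1/5·π_3
  π_1 = 1/5·π_0 + 1/5·π_1 + 1/10·π_2 + 1/5·π_3
  π_2 = 3/10·π_0 + 2/5·π_1 + 1/5·π_2 + 1/5·π_3
  normalize: π_0 + π_1 + π_2 + π_3 = 1
Solving the linear system gives exactly π = [63/250, 87/500, 13/50, 157/500].

π = [0.2520, 0.1740, 0.2600, 0.3140]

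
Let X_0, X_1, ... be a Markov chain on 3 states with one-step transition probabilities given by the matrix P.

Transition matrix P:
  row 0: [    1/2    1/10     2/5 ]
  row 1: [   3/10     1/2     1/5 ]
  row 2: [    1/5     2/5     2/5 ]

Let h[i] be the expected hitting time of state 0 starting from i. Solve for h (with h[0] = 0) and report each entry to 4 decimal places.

h = [0.0000, 3.6364, 4.0909]

First-step conditioning: h[0] = 0; for i ≠ 0, h[i] = 1 + Σ_k P[i][k]·h[k].
  h[1] = 1 + 1/2·h[1] + 1/5·h[2]
  h[2] = 1 + 2/5·h[1] + 2/5·h[2]
Solving the 2×2 linear system over states ≠ 0 gives exactly h = [0, 40/11, 45/11] (h[0] = 0 is the target).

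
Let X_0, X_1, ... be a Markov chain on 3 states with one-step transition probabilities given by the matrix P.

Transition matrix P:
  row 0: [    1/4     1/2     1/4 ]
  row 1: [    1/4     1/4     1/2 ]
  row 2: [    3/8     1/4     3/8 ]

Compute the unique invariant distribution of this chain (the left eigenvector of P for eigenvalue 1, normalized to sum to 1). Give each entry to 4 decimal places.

Balance equations π_j = Σ_i π_i·P[i][j]:
  π_0 = 1/4·π_0 + 1/4·π_1 + 3/8·π_2
  π_1 = 1/2·π_0 + 1/4·π_1 + 1/4·π_2
  normalize: π_0 + π_1 + π_2 = 1
Solving the linear system gives exactly π = [11/37, 12/37, 14/37].

π = [0.2973, 0.3243, 0.3784]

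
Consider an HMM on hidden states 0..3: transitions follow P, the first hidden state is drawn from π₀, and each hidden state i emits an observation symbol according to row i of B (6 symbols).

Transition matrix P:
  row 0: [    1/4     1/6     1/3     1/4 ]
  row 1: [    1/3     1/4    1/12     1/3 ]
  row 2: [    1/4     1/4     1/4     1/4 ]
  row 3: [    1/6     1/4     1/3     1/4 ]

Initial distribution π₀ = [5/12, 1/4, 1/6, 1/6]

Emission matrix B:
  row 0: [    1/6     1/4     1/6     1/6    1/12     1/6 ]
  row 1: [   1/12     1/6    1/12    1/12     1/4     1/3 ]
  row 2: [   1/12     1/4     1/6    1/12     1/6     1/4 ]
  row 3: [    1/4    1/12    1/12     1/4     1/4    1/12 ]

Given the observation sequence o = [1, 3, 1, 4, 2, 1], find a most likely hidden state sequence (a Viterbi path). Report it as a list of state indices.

path = [0, 3, 2, 1, 0, 2]

t=0: δ = [1.042e-01, 4.167e-02, 4.167e-02, 1.389e-02]  (obs o_0=1)
t=1: δ = [4.340e-03, 1.447e-03, 2.894e-03, 6.510e-03]  ψ = [0, 0, 0, 0]  (obs o_1=3)
t=2: δ = [2.713e-04, 2.713e-04, 5.425e-04, 1.356e-04]  ψ = [0, 3, 3, 3]  (obs o_2=1)
t=3: δ = [1.130e-05, 3.391e-05, 2.261e-05, 3.391e-05]  ψ = [2, 2, 2, 2]  (obs o_3=4)
t=4: δ = [1.884e-06, 7.064e-07, 1.884e-06, 9.419e-07]  ψ = [1, 1, 3, 1]  (obs o_4=2)
t=5: δ = [1.177e-07, 7.849e-08, 1.570e-07, 3.925e-08]  ψ = [0, 2, 0, 0]  (obs o_5=1)
backtrack: best end state = 2; path = [0, 3, 2, 1, 0, 2]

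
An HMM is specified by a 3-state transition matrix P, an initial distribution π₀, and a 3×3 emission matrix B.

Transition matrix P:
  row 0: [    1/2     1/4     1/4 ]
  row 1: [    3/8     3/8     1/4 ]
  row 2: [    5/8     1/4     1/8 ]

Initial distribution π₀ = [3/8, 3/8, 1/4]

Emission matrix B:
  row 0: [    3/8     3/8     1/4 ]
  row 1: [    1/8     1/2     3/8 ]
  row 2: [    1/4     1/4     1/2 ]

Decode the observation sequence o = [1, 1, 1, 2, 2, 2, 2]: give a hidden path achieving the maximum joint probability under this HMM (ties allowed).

path = [1, 1, 1, 1, 1, 1, 1]

t=0: δ = [1.406e-01, 1.875e-01, 6.250e-02]  (obs o_0=1)
t=1: δ = [2.637e-02, 3.516e-02, 1.172e-02]  ψ = [0, 1, 1]  (obs o_1=1)
t=2: δ = [4.944e-03, 6.592e-03, 2.197e-03]  ψ = [0, 1, 1]  (obs o_2=1)
t=3: δ = [6.180e-04, 9.270e-04, 8.240e-04]  ψ = [0, 1, 1]  (obs o_3=2)
t=4: δ = [1.287e-04, 1.304e-04, 1.159e-04]  ψ = [2, 1, 1]  (obs o_4=2)
t=5: δ = [1.810e-05, 1.833e-05, 1.629e-05]  ψ = [2, 1, 1]  (obs o_5=2)
t=6: δ = [2.546e-06, 2.578e-06, 2.291e-06]  ψ = [2, 1, 1]  (obs o_6=2)
backtrack: best end state = 1; path = [1, 1, 1, 1, 1, 1, 1]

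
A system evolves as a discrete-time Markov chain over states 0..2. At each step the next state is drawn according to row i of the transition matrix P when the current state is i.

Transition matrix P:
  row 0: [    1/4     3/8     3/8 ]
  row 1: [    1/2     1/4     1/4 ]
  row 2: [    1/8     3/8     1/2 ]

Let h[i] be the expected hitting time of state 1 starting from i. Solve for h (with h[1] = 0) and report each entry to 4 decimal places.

First-step conditioning: h[1] = 0; for i ≠ 1, h[i] = 1 + Σ_k P[i][k]·h[k].
  h[0] = 1 + 1/4·h[0] + 3/8·h[2]
  h[2] = 1 + 1/8·h[0] + 1/2·h[2]
Solving the 2×2 linear system over states ≠ 1 gives exactly h = [8/3, 0, 8/3] (h[1] = 0 is the target).

h = [2.6667, 0.0000, 2.6667]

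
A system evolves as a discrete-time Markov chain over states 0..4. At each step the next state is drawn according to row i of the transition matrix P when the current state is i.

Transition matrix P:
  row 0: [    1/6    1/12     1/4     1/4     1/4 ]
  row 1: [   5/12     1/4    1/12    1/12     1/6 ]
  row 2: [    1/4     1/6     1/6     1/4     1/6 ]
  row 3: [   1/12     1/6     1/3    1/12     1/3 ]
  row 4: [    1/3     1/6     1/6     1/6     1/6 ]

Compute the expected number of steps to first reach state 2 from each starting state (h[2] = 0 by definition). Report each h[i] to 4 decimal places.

First-step conditioning: h[2] = 0; for i ≠ 2, h[i] = 1 + Σ_k P[i][k]·h[k].
  h[0] = 1 + 1/6·h[0] + 1/12·h[1] + 1/4·h[3] + 1/4·h[4]
  h[1] = 1 + 5/12·h[0] + 1/4·h[1] + 1/12·h[3] + 1/6·h[4]
  h[3] = 1 + 1/12·h[0] + 1/6·h[1] + 1/12·h[3] + 1/3·h[4]
  h[4] = 1 + 1/3·h[0] + 1/6·h[1] + 1/6·h[3] + 1/6·h[4]
Solving the 4×4 linear system over states ≠ 2 gives exactly h = [1871/415, 2246/415, 0, 1777/415, 2051/415] (h[2] = 0 is the target).

h = [4.5084, 5.4120, 0.0000, 4.2819, 4.9422]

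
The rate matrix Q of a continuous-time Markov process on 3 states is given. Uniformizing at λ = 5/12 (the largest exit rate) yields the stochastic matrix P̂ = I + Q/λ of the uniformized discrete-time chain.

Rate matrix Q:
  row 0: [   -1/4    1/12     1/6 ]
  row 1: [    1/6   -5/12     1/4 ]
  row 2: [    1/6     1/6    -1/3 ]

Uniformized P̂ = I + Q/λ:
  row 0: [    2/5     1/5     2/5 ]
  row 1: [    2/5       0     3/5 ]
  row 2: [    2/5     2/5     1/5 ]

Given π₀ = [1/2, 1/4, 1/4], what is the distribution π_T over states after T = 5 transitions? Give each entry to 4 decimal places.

t=0: π = [0.5000, 0.2500, 0.2500]
t=1: π = [0.4000, 0.2000, 0.4000]
t=2: π = [0.4000, 0.2400, 0.3600]
t=3: π = [0.4000, 0.2240, 0.3760]
t=4: π = [0.4000, 0.2304, 0.3696]
t=5: π = [0.4000, 0.2278, 0.3722]

π = [0.4000, 0.2278, 0.3722]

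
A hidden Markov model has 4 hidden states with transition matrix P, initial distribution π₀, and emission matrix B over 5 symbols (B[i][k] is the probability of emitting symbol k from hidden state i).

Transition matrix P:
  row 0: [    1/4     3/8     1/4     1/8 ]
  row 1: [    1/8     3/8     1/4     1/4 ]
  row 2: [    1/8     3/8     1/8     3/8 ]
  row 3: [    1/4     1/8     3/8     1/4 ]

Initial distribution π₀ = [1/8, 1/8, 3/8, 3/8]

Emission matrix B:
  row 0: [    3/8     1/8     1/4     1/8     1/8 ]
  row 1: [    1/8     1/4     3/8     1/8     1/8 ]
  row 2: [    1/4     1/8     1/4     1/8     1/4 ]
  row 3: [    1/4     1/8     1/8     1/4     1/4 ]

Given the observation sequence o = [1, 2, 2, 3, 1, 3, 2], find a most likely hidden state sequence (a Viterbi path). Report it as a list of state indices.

t=0: δ = [1.562e-02, 3.125e-02, 4.688e-02, 4.688e-02]  (obs o_0=1)
t=1: δ = [2.930e-03, 6.592e-03, 4.395e-03, 2.197e-03]  ψ = [3, 2, 3, 2]  (obs o_1=2)
t=2: δ = [2.060e-04, 9.270e-04, 4.120e-04, 2.060e-04]  ψ = [1, 1, 1, 1]  (obs o_2=2)
t=3: δ = [1.448e-05, 4.345e-05, 2.897e-05, 5.794e-05]  ψ = [1, 1, 1, 1]  (obs o_3=3)
t=4: δ = [1.810e-06, 4.074e-06, 2.716e-06, 1.810e-06]  ψ = [3, 1, 3, 3]  (obs o_4=1)
t=5: δ = [6.365e-08, 1.910e-07, 1.273e-07, 2.546e-07]  ψ = [1, 1, 1, 1]  (obs o_5=3)
t=6: δ = [1.591e-08, 2.685e-08, 2.387e-08, 7.956e-09]  ψ = [3, 1, 3, 3]  (obs o_6=2)
backtrack: best end state = 1; path = [2, 1, 1, 1, 1, 1, 1]

path = [2, 1, 1, 1, 1, 1, 1]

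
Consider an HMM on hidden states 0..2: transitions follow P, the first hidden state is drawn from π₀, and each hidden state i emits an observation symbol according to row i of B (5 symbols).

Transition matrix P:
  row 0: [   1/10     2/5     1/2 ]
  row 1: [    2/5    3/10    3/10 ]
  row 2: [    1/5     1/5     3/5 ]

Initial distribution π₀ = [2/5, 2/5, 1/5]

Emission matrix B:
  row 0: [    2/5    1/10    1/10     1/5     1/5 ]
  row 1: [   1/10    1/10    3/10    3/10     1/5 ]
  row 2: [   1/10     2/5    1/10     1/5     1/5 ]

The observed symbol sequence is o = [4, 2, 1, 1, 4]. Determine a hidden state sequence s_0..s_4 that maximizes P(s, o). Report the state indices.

t=0: δ = [8.000e-02, 8.000e-02, 4.000e-02]  (obs o_0=4)
t=1: δ = [3.200e-03, 9.600e-03, 4.000e-03]  ψ = [1, 0, 0]  (obs o_1=2)
t=2: δ = [3.840e-04, 2.880e-04, 1.152e-03]  ψ = [1, 1, 1]  (obs o_2=1)
t=3: δ = [2.304e-05, 2.304e-05, 2.765e-04]  ψ = [2, 2, 2]  (obs o_3=1)
t=4: δ = [1.106e-05, 1.106e-05, 3.318e-05]  ψ = [2, 2, 2]  (obs o_4=4)
backtrack: best end state = 2; path = [0, 1, 2, 2, 2]

path = [0, 1, 2, 2, 2]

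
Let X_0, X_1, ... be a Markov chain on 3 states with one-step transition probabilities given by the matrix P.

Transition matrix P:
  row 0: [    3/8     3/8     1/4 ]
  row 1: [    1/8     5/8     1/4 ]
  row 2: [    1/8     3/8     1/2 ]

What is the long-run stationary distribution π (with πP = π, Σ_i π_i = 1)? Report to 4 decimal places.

π = [0.1667, 0.5000, 0.3333]

Balance equations π_j = Σ_i π_i·P[i][j]:
  π_0 = 3/8·π_0 + 1/8·π_1 + 1/8·π_2
  π_1 = 3/8·π_0 + 5/8·π_1 + 3/8·π_2
  normalize: π_0 + π_1 + π_2 = 1
Solving the linear system gives exactly π = [1/6, 1/2, 1/3].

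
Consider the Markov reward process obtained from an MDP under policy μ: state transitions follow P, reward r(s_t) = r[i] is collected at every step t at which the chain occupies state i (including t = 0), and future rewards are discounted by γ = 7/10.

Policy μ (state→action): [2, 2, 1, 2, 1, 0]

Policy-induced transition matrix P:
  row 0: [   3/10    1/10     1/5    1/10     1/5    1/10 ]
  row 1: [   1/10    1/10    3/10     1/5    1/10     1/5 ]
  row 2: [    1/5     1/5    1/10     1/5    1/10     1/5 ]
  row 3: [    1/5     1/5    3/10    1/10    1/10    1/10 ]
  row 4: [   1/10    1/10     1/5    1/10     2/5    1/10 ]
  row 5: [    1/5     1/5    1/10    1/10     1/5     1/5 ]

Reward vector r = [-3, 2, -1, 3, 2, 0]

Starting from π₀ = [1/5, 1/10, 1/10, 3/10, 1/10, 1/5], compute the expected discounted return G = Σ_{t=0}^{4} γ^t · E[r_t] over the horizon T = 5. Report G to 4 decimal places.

t=0: π = [0.2000, 0.1000, 0.1000, 0.3000, 0.1000, 0.2000], E[r] = 0.6000, γ^t·E[r] = 0.600000, running G = 0.600000
t=1: π = [0.2000, 0.1600, 0.2100, 0.1200, 0.1700, 0.1400], E[r] = 0.2100, γ^t·E[r] = 0.147000, running G = 0.747000
t=2: π = [0.1870, 0.1470, 0.1930, 0.1370, 0.1850, 0.1510], E[r] = 0.3210, γ^t·E[r] = 0.157290, running G = 0.904290
t=3: π = [0.1855, 0.1481, 0.1940, 0.1340, 0.1893, 0.1491], E[r] = 0.3263, γ^t·E[r] = 0.111921, running G = 1.016211
t=4: π = [0.1848, 0.1477, 0.1939, 0.1342, 0.1903, 0.1491], E[r] = 0.3302, γ^t·E[r] = 0.079286, running G = 1.095497

G = 1.0955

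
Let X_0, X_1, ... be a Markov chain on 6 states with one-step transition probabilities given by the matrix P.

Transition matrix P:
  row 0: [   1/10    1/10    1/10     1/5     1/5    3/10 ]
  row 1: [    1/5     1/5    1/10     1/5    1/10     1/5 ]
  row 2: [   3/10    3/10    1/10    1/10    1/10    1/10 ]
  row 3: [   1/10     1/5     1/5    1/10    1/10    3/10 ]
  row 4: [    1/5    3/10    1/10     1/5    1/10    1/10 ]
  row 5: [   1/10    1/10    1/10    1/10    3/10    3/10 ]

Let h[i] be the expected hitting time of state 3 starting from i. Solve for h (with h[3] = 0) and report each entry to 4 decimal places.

h = [5.9779, 5.9257, 6.4597, 0.0000, 5.8619, 6.5641]

First-step conditioning: h[3] = 0; for i ≠ 3, h[i] = 1 + Σ_k P[i][k]·h[k].
  h[0] = 1 + 1/10·h[0] + 1/10·h[1] + 1/10·h[2] + 1/5·h[4] + 3/10·h[5]
  h[1] = 1 + 1/5·h[0] + 1/5·h[1] + 1/10·h[2] + 1/10·h[4] + 1/5·h[5]
  h[2] = 1 + 3/10·h[0] + 3/10·h[1] + 1/10·h[2] + 1/10·h[4] + 1/10·h[5]
  h[4] = 1 + 1/5·h[0] + 3/10·h[1] + 1/10·h[2] + 1/10·h[4] + 1/10·h[5]
  h[5] = 1 + 1/10·h[0] + 1/10·h[1] + 1/10·h[2] + 3/10·h[4] + 3/10·h[5]
Solving the 5×5 linear system over states ≠ 3 gives exactly h = [10300/1723, 10210/1723, 11130/1723, 0, 10100/1723, 11310/1723] (h[3] = 0 is the target).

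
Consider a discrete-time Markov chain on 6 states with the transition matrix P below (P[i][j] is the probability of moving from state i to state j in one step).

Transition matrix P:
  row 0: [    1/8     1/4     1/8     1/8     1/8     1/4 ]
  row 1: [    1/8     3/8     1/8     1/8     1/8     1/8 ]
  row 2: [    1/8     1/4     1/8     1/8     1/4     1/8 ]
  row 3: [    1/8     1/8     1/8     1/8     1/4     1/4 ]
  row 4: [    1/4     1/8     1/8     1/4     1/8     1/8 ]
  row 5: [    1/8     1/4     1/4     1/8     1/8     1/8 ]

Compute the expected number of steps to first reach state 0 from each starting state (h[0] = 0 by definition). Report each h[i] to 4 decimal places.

First-step conditioning: h[0] = 0; for i ≠ 0, h[i] = 1 + Σ_k P[i][k]·h[k].
  h[1] = 1 + 3/8·h[1] + 1/8·h[2] + 1/8·h[3] + 1/8·h[4] + 1/8·h[5]
  h[2] = 1 + 1/4·h[1] + 1/8·h[2] + 1/8·h[3] + 1/4·h[4] + 1/8·h[5]
  h[3] = 1 + 1/8·h[1] + 1/8·h[2] + 1/8·h[3] + 1/4·h[4] + 1/4·h[5]
  h[4] = 1 + 1/8·h[1] + 1/8·h[2] + 1/4·h[3] + 1/8·h[4] + 1/8·h[5]
  h[5] = 1 + 1/4·h[1] + 1/4·h[2] + 1/8·h[3] + 1/8·h[4] + 1/8·h[5]
Solving the 5×5 linear system over states ≠ 0 gives exactly h = [0, 4031/585, 3967/585, 1322/195, 391/65, 447/65] (h[0] = 0 is the target).

h = [0.0000, 6.8906, 6.7812, 6.7795, 6.0154, 6.8769]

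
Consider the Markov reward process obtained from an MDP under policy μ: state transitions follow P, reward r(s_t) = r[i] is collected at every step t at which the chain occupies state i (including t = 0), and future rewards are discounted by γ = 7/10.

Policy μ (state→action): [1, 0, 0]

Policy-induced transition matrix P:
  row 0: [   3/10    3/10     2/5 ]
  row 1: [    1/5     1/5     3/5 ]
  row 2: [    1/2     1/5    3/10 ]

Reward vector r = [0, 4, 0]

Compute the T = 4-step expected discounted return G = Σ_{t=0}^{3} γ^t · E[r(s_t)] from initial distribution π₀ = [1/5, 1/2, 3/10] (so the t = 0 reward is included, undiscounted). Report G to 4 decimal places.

t=0: π = [0.2000, 0.5000, 0.3000], E[r] = 2.0000, γ^t·E[r] = 2.000000, running G = 2.000000
t=1: π = [0.3100, 0.2200, 0.4700], E[r] = 0.8800, γ^t·E[r] = 0.616000, running G = 2.616000
t=2: π = [0.3720, 0.2310, 0.3970], E[r] = 0.9240, γ^t·E[r] = 0.452760, running G = 3.068760
t=3: π = [0.3563, 0.2372, 0.4065], E[r] = 0.9488, γ^t·E[r] = 0.325438, running G = 3.394198

G = 3.3942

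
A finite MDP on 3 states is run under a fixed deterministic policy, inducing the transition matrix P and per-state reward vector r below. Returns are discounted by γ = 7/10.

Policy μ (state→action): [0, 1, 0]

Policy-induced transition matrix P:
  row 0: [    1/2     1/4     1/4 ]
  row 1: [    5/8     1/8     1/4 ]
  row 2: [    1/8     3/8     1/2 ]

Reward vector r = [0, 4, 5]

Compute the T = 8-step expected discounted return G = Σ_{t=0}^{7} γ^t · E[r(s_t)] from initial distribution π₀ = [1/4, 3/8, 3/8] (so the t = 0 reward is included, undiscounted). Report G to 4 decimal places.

G = 9.1873

t=0: π = [0.2500, 0.3750, 0.3750], E[r] = 3.3750, γ^t·E[r] = 3.375000, running G = 3.375000
t=1: π = [0.4063, 0.2500, 0.3438], E[r] = 2.7188, γ^t·E[r] = 1.903125, running G = 5.278125
t=2: π = [0.4023, 0.2617, 0.3359], E[r] = 2.7266, γ^t·E[r] = 1.336016, running G = 6.614141
t=3: π = [0.4067, 0.2593, 0.3340], E[r] = 2.7070, γ^t·E[r] = 0.928512, running G = 7.542652
t=4: π = [0.4072, 0.2593, 0.3335], E[r] = 2.7048, γ^t·E[r] = 0.649431, running G = 8.192083
t=5: π = [0.4074, 0.2593, 0.3334], E[r] = 2.7039, γ^t·E[r] = 0.454453, running G = 8.646536
t=6: π = [0.4074, 0.2593, 0.3333], E[r] = 2.7038, γ^t·E[r] = 0.318096, running G = 8.964631
t=7: π = [0.4074, 0.2593, 0.3333], E[r] = 2.7037, γ^t·E[r] = 0.222663, running G = 9.187294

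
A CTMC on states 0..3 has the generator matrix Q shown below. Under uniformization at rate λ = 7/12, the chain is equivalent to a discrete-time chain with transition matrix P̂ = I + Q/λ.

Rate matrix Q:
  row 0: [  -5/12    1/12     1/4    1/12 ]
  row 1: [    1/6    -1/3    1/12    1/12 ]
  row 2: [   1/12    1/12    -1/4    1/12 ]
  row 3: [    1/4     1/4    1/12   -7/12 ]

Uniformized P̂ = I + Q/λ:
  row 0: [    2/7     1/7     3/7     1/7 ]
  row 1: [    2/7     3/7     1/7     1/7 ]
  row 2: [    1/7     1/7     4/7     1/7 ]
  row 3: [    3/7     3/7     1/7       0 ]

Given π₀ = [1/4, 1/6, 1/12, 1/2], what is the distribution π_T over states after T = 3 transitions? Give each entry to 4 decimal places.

π = [0.2549, 0.2546, 0.3666, 0.1239]

t=0: π = [0.2500, 0.1667, 0.0833, 0.5000]
t=1: π = [0.3452, 0.3333, 0.2500, 0.0714]
t=2: π = [0.2602, 0.2585, 0.3486, 0.1327]
t=3: π = [0.2549, 0.2546, 0.3666, 0.1239]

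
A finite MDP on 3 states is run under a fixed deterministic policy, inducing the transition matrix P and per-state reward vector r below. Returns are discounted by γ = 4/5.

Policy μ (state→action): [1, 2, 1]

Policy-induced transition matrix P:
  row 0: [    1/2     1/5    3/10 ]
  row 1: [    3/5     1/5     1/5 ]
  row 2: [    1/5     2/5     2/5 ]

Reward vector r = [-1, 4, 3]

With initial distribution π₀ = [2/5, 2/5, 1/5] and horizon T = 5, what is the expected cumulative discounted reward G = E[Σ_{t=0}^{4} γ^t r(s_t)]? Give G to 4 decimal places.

t=0: π = [0.4000, 0.4000, 0.2000], E[r] = 1.8000, γ^t·E[r] = 1.800000, running G = 1.800000
t=1: π = [0.4800, 0.2400, 0.2800], E[r] = 1.3200, γ^t·E[r] = 1.056000, running G = 2.856000
t=2: π = [0.4400, 0.2560, 0.3040], E[r] = 1.4960, γ^t·E[r] = 0.957440, running G = 3.813440
t=3: π = [0.4344, 0.2608, 0.3048], E[r] = 1.5232, γ^t·E[r] = 0.779878, running G = 4.593318
t=4: π = [0.4346, 0.2610, 0.3044], E[r] = 1.5224, γ^t·E[r] = 0.623575, running G = 5.216893

G = 5.2169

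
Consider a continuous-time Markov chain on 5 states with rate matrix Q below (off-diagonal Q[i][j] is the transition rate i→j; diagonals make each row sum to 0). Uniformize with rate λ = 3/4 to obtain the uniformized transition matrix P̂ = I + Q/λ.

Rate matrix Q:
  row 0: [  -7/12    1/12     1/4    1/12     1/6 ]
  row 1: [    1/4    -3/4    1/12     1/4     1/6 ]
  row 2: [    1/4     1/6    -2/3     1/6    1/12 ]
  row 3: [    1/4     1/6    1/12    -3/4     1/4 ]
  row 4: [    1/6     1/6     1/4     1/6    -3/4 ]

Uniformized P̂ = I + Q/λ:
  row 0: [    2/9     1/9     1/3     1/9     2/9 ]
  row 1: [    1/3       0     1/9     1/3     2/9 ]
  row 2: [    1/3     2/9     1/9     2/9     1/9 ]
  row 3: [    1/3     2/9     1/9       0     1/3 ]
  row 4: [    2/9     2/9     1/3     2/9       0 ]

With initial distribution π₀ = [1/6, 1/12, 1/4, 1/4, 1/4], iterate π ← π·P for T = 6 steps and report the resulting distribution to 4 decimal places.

π = [0.2822, 0.1561, 0.2134, 0.1704, 0.1779]

t=0: π = [0.1667, 0.0833, 0.2500, 0.2500, 0.2500]
t=1: π = [0.2870, 0.1852, 0.2037, 0.1574, 0.1667]
t=2: π = [0.2829, 0.1492, 0.2119, 0.1759, 0.1800]
t=3: π = [0.2819, 0.1576, 0.2140, 0.1683, 0.1782]
t=4: π = [0.2822, 0.1559, 0.2134, 0.1710, 0.1775]
t=5: π = [0.2823, 0.1562, 0.2133, 0.1702, 0.1781]
t=6: π = [0.2822, 0.1561, 0.2134, 0.1704, 0.1779]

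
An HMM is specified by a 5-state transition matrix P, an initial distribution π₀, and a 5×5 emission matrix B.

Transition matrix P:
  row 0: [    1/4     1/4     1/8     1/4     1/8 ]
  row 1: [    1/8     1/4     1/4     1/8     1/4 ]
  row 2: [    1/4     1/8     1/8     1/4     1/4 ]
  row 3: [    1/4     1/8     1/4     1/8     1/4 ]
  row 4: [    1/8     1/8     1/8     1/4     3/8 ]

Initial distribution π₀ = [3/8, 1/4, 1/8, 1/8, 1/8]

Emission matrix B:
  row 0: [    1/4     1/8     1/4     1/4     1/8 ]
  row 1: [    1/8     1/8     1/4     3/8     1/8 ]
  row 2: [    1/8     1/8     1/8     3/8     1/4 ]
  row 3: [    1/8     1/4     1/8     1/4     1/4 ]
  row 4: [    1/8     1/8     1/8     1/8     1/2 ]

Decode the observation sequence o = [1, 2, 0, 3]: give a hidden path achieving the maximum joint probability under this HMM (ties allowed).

path = [0, 0, 0, 1]

t=0: δ = [4.688e-02, 3.125e-02, 1.562e-02, 3.125e-02, 1.562e-02]  (obs o_0=1)
t=1: δ = [2.930e-03, 2.930e-03, 9.766e-04, 1.465e-03, 9.766e-04]  ψ = [0, 0, 1, 0, 1]  (obs o_1=2)
t=2: δ = [1.831e-04, 9.155e-05, 9.155e-05, 9.155e-05, 9.155e-05]  ψ = [0, 0, 1, 0, 1]  (obs o_2=0)
t=3: δ = [1.144e-05, 1.717e-05, 8.583e-06, 1.144e-05, 4.292e-06]  ψ = [0, 0, 0, 0, 4]  (obs o_3=3)
backtrack: best end state = 1; path = [0, 0, 0, 1]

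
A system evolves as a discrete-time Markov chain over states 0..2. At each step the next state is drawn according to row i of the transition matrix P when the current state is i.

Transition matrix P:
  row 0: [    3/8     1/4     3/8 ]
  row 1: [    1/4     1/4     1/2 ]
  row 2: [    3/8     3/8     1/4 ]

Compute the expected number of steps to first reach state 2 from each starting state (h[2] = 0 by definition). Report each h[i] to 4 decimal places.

h = [2.4615, 2.1538, 0.0000]

First-step conditioning: h[2] = 0; for i ≠ 2, h[i] = 1 + Σ_k P[i][k]·h[k].
  h[0] = 1 + 3/8·h[0] + 1/4·h[1]
  h[1] = 1 + 1/4·h[0] + 1/4·h[1]
Solving the 2×2 linear system over states ≠ 2 gives exactly h = [32/13, 28/13, 0] (h[2] = 0 is the target).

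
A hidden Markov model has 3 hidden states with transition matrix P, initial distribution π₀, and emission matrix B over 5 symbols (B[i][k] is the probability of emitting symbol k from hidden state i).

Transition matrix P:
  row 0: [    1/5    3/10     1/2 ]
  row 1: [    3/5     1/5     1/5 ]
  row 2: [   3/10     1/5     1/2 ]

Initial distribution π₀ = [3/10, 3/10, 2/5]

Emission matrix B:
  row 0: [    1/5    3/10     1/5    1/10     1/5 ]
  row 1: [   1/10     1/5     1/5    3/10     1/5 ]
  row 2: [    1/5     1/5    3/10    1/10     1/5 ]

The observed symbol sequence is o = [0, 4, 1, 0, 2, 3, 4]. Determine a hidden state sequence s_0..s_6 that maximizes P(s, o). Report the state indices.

t=0: δ = [6.000e-02, 3.000e-02, 8.000e-02]  (obs o_0=0)
t=1: δ = [4.800e-03, 3.600e-03, 8.000e-03]  ψ = [2, 0, 2]  (obs o_1=4)
t=2: δ = [7.200e-04, 3.200e-04, 8.000e-04]  ψ = [2, 2, 2]  (obs o_2=1)
t=3: δ = [4.800e-05, 2.160e-05, 8.000e-05]  ψ = [2, 0, 2]  (obs o_3=0)
t=4: δ = [4.800e-06, 3.200e-06, 1.200e-05]  ψ = [2, 2, 2]  (obs o_4=2)
t=5: δ = [3.600e-07, 7.200e-07, 6.000e-07]  ψ = [2, 2, 2]  (obs o_5=3)
t=6: δ = [8.640e-08, 2.880e-08, 6.000e-08]  ψ = [1, 1, 2]  (obs o_6=4)
backtrack: best end state = 0; path = [2, 2, 2, 2, 2, 1, 0]

path = [2, 2, 2, 2, 2, 1, 0]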